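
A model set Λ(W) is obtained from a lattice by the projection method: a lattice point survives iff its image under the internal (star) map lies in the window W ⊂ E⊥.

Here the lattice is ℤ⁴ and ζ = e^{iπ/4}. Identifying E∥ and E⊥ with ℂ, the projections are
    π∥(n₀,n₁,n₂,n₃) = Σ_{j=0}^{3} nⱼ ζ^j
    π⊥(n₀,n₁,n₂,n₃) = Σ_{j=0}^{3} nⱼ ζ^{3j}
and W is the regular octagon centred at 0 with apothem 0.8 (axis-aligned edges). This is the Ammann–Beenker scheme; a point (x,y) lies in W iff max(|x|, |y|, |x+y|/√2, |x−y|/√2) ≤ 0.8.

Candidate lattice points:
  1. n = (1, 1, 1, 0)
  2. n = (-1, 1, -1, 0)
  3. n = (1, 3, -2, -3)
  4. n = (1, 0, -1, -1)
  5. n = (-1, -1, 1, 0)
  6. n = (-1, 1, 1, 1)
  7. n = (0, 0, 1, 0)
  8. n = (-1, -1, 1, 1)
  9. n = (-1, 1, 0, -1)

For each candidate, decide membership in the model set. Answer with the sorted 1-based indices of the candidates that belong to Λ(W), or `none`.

With ζ = e^{iπ/4} the internal vectors are ζ^0,ζ^3,ζ^6,ζ^9.
#1 (1, 1, 1, 0): internal (0.2929, -0.2929); octagon support 0.4142 vs apothem 0.8 → ∈ W
#2 (-1, 1, -1, 0): internal (-1.7071, 1.7071); octagon support 2.4142 vs apothem 0.8 → ∉ W
#3 (1, 3, -2, -3): internal (-3.2426, 2.0000); octagon support 3.7071 vs apothem 0.8 → ∉ W
#4 (1, 0, -1, -1): internal (0.2929, 0.2929); octagon support 0.4142 vs apothem 0.8 → ∈ W
#5 (-1, -1, 1, 0): internal (-0.2929, -1.7071); octagon support 1.7071 vs apothem 0.8 → ∉ W
#6 (-1, 1, 1, 1): internal (-1.0000, 0.4142); octagon support 1.0000 vs apothem 0.8 → ∉ W
#7 (0, 0, 1, 0): internal (0.0000, -1.0000); octagon support 1.0000 vs apothem 0.8 → ∉ W
#8 (-1, -1, 1, 1): internal (0.4142, -1.0000); octagon support 1.0000 vs apothem 0.8 → ∉ W
#9 (-1, 1, 0, -1): internal (-2.4142, 0.0000); octagon support 2.4142 vs apothem 0.8 → ∉ W

1, 4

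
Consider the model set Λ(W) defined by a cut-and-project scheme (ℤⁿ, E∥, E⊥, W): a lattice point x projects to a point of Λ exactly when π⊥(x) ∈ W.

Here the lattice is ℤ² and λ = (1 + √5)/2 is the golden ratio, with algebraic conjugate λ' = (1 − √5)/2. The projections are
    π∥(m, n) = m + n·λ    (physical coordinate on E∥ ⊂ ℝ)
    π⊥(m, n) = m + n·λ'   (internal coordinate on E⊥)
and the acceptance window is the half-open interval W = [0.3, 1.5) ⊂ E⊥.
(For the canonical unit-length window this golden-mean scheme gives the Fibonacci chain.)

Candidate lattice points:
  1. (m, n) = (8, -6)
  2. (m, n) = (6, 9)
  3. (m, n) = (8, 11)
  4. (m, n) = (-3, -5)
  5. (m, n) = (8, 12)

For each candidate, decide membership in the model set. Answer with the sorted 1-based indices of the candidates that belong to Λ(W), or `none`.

λ' = (1−√5)/2 ≈ -0.6180.
[1] lift (8,-6): star map gives 11.7082; window check 0.3 ≤ 11.7082 < 1.5 is false → out
[2] lift (6,9): star map gives 0.4377; window check 0.3 ≤ 0.4377 < 1.5 is true → IN Λ
[3] lift (8,11): star map gives 1.2016; window check 0.3 ≤ 1.2016 < 1.5 is true → IN Λ
[4] lift (-3,-5): star map gives 0.0902; window check 0.3 ≤ 0.0902 < 1.5 is false → out
[5] lift (8,12): star map gives 0.5836; window check 0.3 ≤ 0.5836 < 1.5 is true → IN Λ

2, 3, 5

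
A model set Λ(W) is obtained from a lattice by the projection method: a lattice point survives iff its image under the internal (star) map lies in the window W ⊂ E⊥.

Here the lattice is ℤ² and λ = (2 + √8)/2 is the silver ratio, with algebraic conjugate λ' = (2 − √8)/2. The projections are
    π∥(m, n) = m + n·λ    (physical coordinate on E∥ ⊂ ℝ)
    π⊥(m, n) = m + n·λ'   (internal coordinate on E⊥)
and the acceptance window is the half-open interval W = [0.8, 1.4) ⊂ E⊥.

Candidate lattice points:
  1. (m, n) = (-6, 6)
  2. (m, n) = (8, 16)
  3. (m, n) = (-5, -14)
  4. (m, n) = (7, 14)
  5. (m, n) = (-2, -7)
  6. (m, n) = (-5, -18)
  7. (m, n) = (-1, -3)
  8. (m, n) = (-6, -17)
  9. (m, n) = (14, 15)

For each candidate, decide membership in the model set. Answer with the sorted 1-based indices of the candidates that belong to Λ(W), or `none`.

2, 4, 5, 8

Compute λ' = (2−√8)/2 = -0.41421, so π⊥(m,n) = m -0.41421·n.
candidate 1: (m,n)=(-6,6) → π∥ = -6+6·λ ≈ 8.48528, π⊥ = -6+6·λ' ≈ -8.48528 ∉ [0.8, 1.4) ⇒ out
candidate 2: (m,n)=(8,16) → π∥ = 8+16·λ ≈ 46.62742, π⊥ = 8+16·λ' ≈ 1.37258 ∈ [0.8, 1.4) ⇒ IN Λ
candidate 3: (m,n)=(-5,-14) → π∥ = -5-14·λ ≈ -38.79899, π⊥ = -5-14·λ' ≈ 0.79899 ∉ [0.8, 1.4) ⇒ out
candidate 4: (m,n)=(7,14) → π∥ = 7+14·λ ≈ 40.79899, π⊥ = 7+14·λ' ≈ 1.20101 ∈ [0.8, 1.4) ⇒ IN Λ
candidate 5: (m,n)=(-2,-7) → π∥ = -2-7·λ ≈ -18.89949, π⊥ = -2-7·λ' ≈ 0.89949 ∈ [0.8, 1.4) ⇒ IN Λ
candidate 6: (m,n)=(-5,-18) → π∥ = -5-18·λ ≈ -48.45584, π⊥ = -5-18·λ' ≈ 2.45584 ∉ [0.8, 1.4) ⇒ out
candidate 7: (m,n)=(-1,-3) → π∥ = -1-3·λ ≈ -8.24264, π⊥ = -1-3·λ' ≈ 0.24264 ∉ [0.8, 1.4) ⇒ out
candidate 8: (m,n)=(-6,-17) → π∥ = -6-17·λ ≈ -47.04163, π⊥ = -6-17·λ' ≈ 1.04163 ∈ [0.8, 1.4) ⇒ IN Λ
candidate 9: (m,n)=(14,15) → π∥ = 14+15·λ ≈ 50.21320, π⊥ = 14+15·λ' ≈ 7.78680 ∉ [0.8, 1.4) ⇒ out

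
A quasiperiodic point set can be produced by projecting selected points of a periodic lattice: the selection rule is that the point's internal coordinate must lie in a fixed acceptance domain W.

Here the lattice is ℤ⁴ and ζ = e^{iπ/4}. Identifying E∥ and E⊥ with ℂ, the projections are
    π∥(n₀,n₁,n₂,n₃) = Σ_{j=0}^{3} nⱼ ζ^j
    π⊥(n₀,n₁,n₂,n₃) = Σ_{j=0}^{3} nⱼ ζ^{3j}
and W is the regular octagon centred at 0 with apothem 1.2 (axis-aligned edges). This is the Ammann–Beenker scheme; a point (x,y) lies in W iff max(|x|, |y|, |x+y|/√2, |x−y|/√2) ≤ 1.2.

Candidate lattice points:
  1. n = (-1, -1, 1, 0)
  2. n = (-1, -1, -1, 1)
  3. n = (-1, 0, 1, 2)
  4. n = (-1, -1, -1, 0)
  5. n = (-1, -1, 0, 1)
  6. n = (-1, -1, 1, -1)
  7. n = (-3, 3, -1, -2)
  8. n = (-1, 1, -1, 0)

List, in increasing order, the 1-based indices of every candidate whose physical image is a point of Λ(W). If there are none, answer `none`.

π⊥(n) = n₀ + n₁ζ³ + n₂ζ⁶ + n₃ζ⁹ where ζ = e^{iπ/4}.
candidate 1: n = (-1, -1, 1, 0) → π⊥ ≈ (-0.292893, -1.707107); max(|x|,|y|,|x±y|/√2) = 1.707107 > 1.2 ⇒ ∉ W
candidate 2: n = (-1, -1, -1, 1) → π⊥ ≈ (+0.414214, +1.000000); max(|x|,|y|,|x±y|/√2) = 1.000000 ≤ 1.2 ⇒ ∈ W
candidate 3: n = (-1, 0, 1, 2) → π⊥ ≈ (+0.414214, +0.414214); max(|x|,|y|,|x±y|/√2) = 0.585786 ≤ 1.2 ⇒ ∈ W
candidate 4: n = (-1, -1, -1, 0) → π⊥ ≈ (-0.292893, +0.292893); max(|x|,|y|,|x±y|/√2) = 0.414214 ≤ 1.2 ⇒ ∈ W
candidate 5: n = (-1, -1, 0, 1) → π⊥ ≈ (+0.414214, +0.000000); max(|x|,|y|,|x±y|/√2) = 0.414214 ≤ 1.2 ⇒ ∈ W
candidate 6: n = (-1, -1, 1, -1) → π⊥ ≈ (-1.000000, -2.414214); max(|x|,|y|,|x±y|/√2) = 2.414214 > 1.2 ⇒ ∉ W
candidate 7: n = (-3, 3, -1, -2) → π⊥ ≈ (-6.535534, +1.707107); max(|x|,|y|,|x±y|/√2) = 6.535534 > 1.2 ⇒ ∉ W
candidate 8: n = (-1, 1, -1, 0) → π⊥ ≈ (-1.707107, +1.707107); max(|x|,|y|,|x±y|/√2) = 2.414214 > 1.2 ⇒ ∉ W

2, 3, 4, 5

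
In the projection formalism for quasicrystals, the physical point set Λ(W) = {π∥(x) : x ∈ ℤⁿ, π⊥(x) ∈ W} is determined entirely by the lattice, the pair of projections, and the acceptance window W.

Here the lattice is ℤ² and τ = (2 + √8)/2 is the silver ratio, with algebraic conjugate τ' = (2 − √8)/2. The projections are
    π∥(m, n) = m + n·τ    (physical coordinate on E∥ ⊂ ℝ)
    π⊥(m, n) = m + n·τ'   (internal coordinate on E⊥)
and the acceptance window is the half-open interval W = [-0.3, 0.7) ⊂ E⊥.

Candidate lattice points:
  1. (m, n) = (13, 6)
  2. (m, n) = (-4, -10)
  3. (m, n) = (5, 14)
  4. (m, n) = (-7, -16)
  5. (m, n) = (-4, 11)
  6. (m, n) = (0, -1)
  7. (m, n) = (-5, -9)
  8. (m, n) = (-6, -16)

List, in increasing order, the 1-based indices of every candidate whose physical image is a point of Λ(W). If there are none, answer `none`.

2, 6, 8

τ' = (2−√8)/2 ≈ -0.4142.
candidate 1: (m,n)=(13,6) → π∥ = 13+6·τ ≈ 27.4853, π⊥ = 13+6·τ' ≈ 10.5147 ∉ [-0.3, 0.7) ⇒ out
candidate 2: (m,n)=(-4,-10) → π∥ = -4-10·τ ≈ -28.1421, π⊥ = -4-10·τ' ≈ 0.1421 ∈ [-0.3, 0.7) ⇒ IN Λ
candidate 3: (m,n)=(5,14) → π∥ = 5+14·τ ≈ 38.7990, π⊥ = 5+14·τ' ≈ -0.7990 ∉ [-0.3, 0.7) ⇒ out
candidate 4: (m,n)=(-7,-16) → π∥ = -7-16·τ ≈ -45.6274, π⊥ = -7-16·τ' ≈ -0.3726 ∉ [-0.3, 0.7) ⇒ out
candidate 5: (m,n)=(-4,11) → π∥ = -4+11·τ ≈ 22.5563, π⊥ = -4+11·τ' ≈ -8.5563 ∉ [-0.3, 0.7) ⇒ out
candidate 6: (m,n)=(0,-1) → π∥ = 0-1·τ ≈ -2.4142, π⊥ = 0-1·τ' ≈ 0.4142 ∈ [-0.3, 0.7) ⇒ IN Λ
candidate 7: (m,n)=(-5,-9) → π∥ = -5-9·τ ≈ -26.7279, π⊥ = -5-9·τ' ≈ -1.2721 ∉ [-0.3, 0.7) ⇒ out
candidate 8: (m,n)=(-6,-16) → π∥ = -6-16·τ ≈ -44.6274, π⊥ = -6-16·τ' ≈ 0.6274 ∈ [-0.3, 0.7) ⇒ IN Λ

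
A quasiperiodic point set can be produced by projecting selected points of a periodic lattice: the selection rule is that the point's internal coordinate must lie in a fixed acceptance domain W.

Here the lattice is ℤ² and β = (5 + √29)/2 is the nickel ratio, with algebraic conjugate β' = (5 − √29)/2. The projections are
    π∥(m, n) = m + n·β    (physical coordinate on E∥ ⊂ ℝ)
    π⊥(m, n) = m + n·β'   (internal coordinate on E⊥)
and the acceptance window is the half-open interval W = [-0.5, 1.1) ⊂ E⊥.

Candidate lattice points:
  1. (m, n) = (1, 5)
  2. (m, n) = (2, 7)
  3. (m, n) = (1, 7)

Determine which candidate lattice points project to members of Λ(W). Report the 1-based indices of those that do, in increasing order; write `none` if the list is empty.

Compute β' = (5−√29)/2 = -0.192582, so π⊥(m,n) = m -0.192582·n.
#1 (1,5): internal coord 1 + (5)·β' = +0.037088; +0.037088 ∈ [-0.5, 1.1) → IN Λ
#2 (2,7): internal coord 2 + (7)·β' = +0.651923; +0.651923 ∈ [-0.5, 1.1) → IN Λ
#3 (1,7): internal coord 1 + (7)·β' = -0.348077; -0.348077 ∈ [-0.5, 1.1) → IN Λ

1, 2, 3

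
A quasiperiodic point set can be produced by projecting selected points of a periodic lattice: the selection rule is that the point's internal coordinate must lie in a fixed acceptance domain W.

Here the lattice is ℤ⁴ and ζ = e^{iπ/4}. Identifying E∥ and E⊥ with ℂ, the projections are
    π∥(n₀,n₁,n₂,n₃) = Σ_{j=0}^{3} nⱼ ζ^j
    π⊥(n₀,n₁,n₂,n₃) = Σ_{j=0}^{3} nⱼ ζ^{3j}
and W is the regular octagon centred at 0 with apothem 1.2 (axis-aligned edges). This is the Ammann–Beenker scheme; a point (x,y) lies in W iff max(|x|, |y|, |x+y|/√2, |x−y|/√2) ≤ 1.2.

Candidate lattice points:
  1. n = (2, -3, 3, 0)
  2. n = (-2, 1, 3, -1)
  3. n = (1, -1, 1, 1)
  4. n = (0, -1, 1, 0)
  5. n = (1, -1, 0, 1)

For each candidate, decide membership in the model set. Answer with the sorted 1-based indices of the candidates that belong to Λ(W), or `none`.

Internal map: ζ^{3j} for j=0..3 gives (1,0), (−√2/2,√2/2), (0,−1), (√2/2,√2/2).
#1 (2, -3, 3, 0): internal (4.121320, -5.121320); octagon support 6.535534 vs apothem 1.2 → ∉ W
#2 (-2, 1, 3, -1): internal (-3.414214, -3.000000); octagon support 4.535534 vs apothem 1.2 → ∉ W
#3 (1, -1, 1, 1): internal (2.414214, -1.000000); octagon support 2.414214 vs apothem 1.2 → ∉ W
#4 (0, -1, 1, 0): internal (0.707107, -1.707107); octagon support 1.707107 vs apothem 1.2 → ∉ W
#5 (1, -1, 0, 1): internal (2.414214, 0.000000); octagon support 2.414214 vs apothem 1.2 → ∉ W

none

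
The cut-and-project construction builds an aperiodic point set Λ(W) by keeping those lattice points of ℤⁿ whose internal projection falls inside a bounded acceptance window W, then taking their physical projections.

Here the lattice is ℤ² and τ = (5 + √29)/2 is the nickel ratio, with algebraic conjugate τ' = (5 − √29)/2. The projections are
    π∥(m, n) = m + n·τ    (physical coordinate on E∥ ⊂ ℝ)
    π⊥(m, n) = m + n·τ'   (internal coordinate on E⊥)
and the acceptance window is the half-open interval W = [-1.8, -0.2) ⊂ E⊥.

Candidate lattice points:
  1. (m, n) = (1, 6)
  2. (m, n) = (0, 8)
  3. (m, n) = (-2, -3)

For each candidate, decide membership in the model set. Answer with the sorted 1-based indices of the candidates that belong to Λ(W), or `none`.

2, 3

τ' = (5−√29)/2 ≈ -0.1926.
[1] lift (1,6): star map gives -0.1555; window check -1.8 ≤ -0.1555 < -0.2 is false → out
[2] lift (0,8): star map gives -1.5407; window check -1.8 ≤ -1.5407 < -0.2 is true → IN Λ
[3] lift (-2,-3): star map gives -1.4223; window check -1.8 ≤ -1.4223 < -0.2 is true → IN Λ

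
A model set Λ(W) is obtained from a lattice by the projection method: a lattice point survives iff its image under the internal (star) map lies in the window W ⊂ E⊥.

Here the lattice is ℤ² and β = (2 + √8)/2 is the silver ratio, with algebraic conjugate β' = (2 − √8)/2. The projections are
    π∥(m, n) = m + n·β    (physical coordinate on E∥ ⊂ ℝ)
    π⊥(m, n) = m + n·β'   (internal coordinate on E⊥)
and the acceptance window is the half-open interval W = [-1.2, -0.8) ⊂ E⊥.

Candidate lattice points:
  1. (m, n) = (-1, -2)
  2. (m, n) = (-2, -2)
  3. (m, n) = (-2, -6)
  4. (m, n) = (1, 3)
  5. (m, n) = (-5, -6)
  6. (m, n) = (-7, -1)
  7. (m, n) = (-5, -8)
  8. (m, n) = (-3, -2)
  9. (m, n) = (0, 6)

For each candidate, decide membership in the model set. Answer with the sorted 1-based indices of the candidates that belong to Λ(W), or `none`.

Compute β' = (2−√8)/2 = -0.41421, so π⊥(m,n) = m -0.41421·n.
#1 (-1,-2): internal coord -1 + (-2)·β' = -0.17157; -0.17157 ∉ [-1.2, -0.8) → out
#2 (-2,-2): internal coord -2 + (-2)·β' = -1.17157; -1.17157 ∈ [-1.2, -0.8) → IN Λ
#3 (-2,-6): internal coord -2 + (-6)·β' = +0.48528; +0.48528 ∉ [-1.2, -0.8) → out
#4 (1,3): internal coord 1 + (3)·β' = -0.24264; -0.24264 ∉ [-1.2, -0.8) → out
#5 (-5,-6): internal coord -5 + (-6)·β' = -2.51472; -2.51472 ∉ [-1.2, -0.8) → out
#6 (-7,-1): internal coord -7 + (-1)·β' = -6.58579; -6.58579 ∉ [-1.2, -0.8) → out
#7 (-5,-8): internal coord -5 + (-8)·β' = -1.68629; -1.68629 ∉ [-1.2, -0.8) → out
#8 (-3,-2): internal coord -3 + (-2)·β' = -2.17157; -2.17157 ∉ [-1.2, -0.8) → out
#9 (0,6): internal coord 0 + (6)·β' = -2.48528; -2.48528 ∉ [-1.2, -0.8) → out

2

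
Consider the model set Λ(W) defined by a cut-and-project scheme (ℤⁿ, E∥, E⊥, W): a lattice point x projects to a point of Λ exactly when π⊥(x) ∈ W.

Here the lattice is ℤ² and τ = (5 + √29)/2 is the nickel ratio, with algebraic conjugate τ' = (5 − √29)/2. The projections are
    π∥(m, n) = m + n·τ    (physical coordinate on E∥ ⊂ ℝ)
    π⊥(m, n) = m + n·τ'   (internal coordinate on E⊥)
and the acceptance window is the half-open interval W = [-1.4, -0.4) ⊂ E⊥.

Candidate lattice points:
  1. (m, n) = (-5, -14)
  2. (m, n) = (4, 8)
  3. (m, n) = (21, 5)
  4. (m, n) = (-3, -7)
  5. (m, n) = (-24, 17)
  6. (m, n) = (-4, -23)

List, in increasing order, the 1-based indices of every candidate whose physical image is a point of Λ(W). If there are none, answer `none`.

Compute τ' = (5−√29)/2 = -0.1926, so π⊥(m,n) = m -0.1926·n.
[1] lift (-5,-14): star map gives -2.3038; window check -1.4 ≤ -2.3038 < -0.4 is false → out
[2] lift (4,8): star map gives 2.4593; window check -1.4 ≤ 2.4593 < -0.4 is false → out
[3] lift (21,5): star map gives 20.0371; window check -1.4 ≤ 20.0371 < -0.4 is false → out
[4] lift (-3,-7): star map gives -1.6519; window check -1.4 ≤ -1.6519 < -0.4 is false → out
[5] lift (-24,17): star map gives -27.2739; window check -1.4 ≤ -27.2739 < -0.4 is false → out
[6] lift (-4,-23): star map gives 0.4294; window check -1.4 ≤ 0.4294 < -0.4 is false → out

none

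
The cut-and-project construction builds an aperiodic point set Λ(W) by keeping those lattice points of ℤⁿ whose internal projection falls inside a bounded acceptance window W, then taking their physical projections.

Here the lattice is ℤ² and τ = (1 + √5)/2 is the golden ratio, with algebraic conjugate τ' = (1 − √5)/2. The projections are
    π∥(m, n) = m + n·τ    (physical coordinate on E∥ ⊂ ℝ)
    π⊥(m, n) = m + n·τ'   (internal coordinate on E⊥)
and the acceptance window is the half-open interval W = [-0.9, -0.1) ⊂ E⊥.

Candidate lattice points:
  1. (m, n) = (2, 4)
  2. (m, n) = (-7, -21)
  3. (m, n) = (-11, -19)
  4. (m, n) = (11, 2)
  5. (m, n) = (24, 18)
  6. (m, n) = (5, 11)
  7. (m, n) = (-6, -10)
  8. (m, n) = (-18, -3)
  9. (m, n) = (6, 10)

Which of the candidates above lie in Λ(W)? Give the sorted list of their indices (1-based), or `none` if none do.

1, 9

τ' = (1−√5)/2 ≈ -0.61803.
#1 (2,4): internal coord 2 + (4)·τ' = -0.47214; -0.47214 ∈ [-0.9, -0.1) → IN Λ
#2 (-7,-21): internal coord -7 + (-21)·τ' = +5.97871; +5.97871 ∉ [-0.9, -0.1) → out
#3 (-11,-19): internal coord -11 + (-19)·τ' = +0.74265; +0.74265 ∉ [-0.9, -0.1) → out
#4 (11,2): internal coord 11 + (2)·τ' = +9.76393; +9.76393 ∉ [-0.9, -0.1) → out
#5 (24,18): internal coord 24 + (18)·τ' = +12.87539; +12.87539 ∉ [-0.9, -0.1) → out
#6 (5,11): internal coord 5 + (11)·τ' = -1.79837; -1.79837 ∉ [-0.9, -0.1) → out
#7 (-6,-10): internal coord -6 + (-10)·τ' = +0.18034; +0.18034 ∉ [-0.9, -0.1) → out
#8 (-18,-3): internal coord -18 + (-3)·τ' = -16.14590; -16.14590 ∉ [-0.9, -0.1) → out
#9 (6,10): internal coord 6 + (10)·τ' = -0.18034; -0.18034 ∈ [-0.9, -0.1) → IN Λ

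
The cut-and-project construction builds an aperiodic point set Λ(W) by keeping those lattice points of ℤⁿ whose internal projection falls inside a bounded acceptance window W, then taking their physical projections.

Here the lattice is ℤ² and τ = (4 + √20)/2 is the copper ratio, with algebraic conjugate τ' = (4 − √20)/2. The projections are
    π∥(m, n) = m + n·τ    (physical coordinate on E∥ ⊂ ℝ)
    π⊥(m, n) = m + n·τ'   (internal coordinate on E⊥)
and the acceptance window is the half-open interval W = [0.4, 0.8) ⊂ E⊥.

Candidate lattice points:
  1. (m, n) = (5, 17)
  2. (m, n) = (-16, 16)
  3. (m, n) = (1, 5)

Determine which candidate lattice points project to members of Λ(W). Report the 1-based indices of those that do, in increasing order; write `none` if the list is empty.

none

τ' = (4−√20)/2 ≈ -0.23607.
[1] lift (5,17): star map gives 0.98684; window check 0.4 ≤ 0.98684 < 0.8 is false → out
[2] lift (-16,16): star map gives -19.77709; window check 0.4 ≤ -19.77709 < 0.8 is false → out
[3] lift (1,5): star map gives -0.18034; window check 0.4 ≤ -0.18034 < 0.8 is false → out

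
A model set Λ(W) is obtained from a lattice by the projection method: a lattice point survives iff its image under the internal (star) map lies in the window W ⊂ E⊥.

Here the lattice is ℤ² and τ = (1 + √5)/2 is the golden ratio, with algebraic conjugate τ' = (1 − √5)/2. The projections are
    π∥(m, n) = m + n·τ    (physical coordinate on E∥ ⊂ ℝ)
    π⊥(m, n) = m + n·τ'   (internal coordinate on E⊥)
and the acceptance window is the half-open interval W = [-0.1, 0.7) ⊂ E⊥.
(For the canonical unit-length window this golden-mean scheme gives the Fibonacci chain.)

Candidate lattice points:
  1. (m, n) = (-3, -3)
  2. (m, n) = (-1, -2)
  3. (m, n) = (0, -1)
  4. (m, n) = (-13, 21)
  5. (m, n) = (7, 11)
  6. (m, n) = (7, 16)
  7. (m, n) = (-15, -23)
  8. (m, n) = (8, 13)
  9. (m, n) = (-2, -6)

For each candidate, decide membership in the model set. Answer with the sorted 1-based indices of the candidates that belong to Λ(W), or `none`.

2, 3, 5, 8

Compute τ' = (1−√5)/2 = -0.618034, so π⊥(m,n) = m -0.618034·n.
candidate 1: (m,n)=(-3,-3) → π∥ = -3-3·τ ≈ -7.854102, π⊥ = -3-3·τ' ≈ -1.145898 ∉ [-0.1, 0.7) ⇒ out
candidate 2: (m,n)=(-1,-2) → π∥ = -1-2·τ ≈ -4.236068, π⊥ = -1-2·τ' ≈ 0.236068 ∈ [-0.1, 0.7) ⇒ IN Λ
candidate 3: (m,n)=(0,-1) → π∥ = 0-1·τ ≈ -1.618034, π⊥ = 0-1·τ' ≈ 0.618034 ∈ [-0.1, 0.7) ⇒ IN Λ
candidate 4: (m,n)=(-13,21) → π∥ = -13+21·τ ≈ 20.978714, π⊥ = -13+21·τ' ≈ -25.978714 ∉ [-0.1, 0.7) ⇒ out
candidate 5: (m,n)=(7,11) → π∥ = 7+11·τ ≈ 24.798374, π⊥ = 7+11·τ' ≈ 0.201626 ∈ [-0.1, 0.7) ⇒ IN Λ
candidate 6: (m,n)=(7,16) → π∥ = 7+16·τ ≈ 32.888544, π⊥ = 7+16·τ' ≈ -2.888544 ∉ [-0.1, 0.7) ⇒ out
candidate 7: (m,n)=(-15,-23) → π∥ = -15-23·τ ≈ -52.214782, π⊥ = -15-23·τ' ≈ -0.785218 ∉ [-0.1, 0.7) ⇒ out
candidate 8: (m,n)=(8,13) → π∥ = 8+13·τ ≈ 29.034442, π⊥ = 8+13·τ' ≈ -0.034442 ∈ [-0.1, 0.7) ⇒ IN Λ
candidate 9: (m,n)=(-2,-6) → π∥ = -2-6·τ ≈ -11.708204, π⊥ = -2-6·τ' ≈ 1.708204 ∉ [-0.1, 0.7) ⇒ out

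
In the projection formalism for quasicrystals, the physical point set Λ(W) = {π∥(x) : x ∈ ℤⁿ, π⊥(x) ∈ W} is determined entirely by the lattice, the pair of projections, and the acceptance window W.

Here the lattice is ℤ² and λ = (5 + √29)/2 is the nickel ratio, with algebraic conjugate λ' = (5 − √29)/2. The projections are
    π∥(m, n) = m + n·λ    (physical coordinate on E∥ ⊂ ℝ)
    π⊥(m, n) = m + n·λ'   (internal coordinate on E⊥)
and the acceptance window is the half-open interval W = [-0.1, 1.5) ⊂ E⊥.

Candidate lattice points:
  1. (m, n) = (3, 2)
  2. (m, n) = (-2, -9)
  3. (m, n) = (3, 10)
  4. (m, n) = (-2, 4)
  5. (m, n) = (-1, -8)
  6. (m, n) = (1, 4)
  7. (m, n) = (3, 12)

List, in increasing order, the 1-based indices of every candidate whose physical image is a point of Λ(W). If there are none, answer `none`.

λ' = (5−√29)/2 ≈ -0.192582.
[1] lift (3,2): star map gives 2.614835; window check -0.1 ≤ 2.614835 < 1.5 is false → out
[2] lift (-2,-9): star map gives -0.266758; window check -0.1 ≤ -0.266758 < 1.5 is false → out
[3] lift (3,10): star map gives 1.074176; window check -0.1 ≤ 1.074176 < 1.5 is true → IN Λ
[4] lift (-2,4): star map gives -2.770330; window check -0.1 ≤ -2.770330 < 1.5 is false → out
[5] lift (-1,-8): star map gives 0.540659; window check -0.1 ≤ 0.540659 < 1.5 is true → IN Λ
[6] lift (1,4): star map gives 0.229670; window check -0.1 ≤ 0.229670 < 1.5 is true → IN Λ
[7] lift (3,12): star map gives 0.689011; window check -0.1 ≤ 0.689011 < 1.5 is true → IN Λ

3, 5, 6, 7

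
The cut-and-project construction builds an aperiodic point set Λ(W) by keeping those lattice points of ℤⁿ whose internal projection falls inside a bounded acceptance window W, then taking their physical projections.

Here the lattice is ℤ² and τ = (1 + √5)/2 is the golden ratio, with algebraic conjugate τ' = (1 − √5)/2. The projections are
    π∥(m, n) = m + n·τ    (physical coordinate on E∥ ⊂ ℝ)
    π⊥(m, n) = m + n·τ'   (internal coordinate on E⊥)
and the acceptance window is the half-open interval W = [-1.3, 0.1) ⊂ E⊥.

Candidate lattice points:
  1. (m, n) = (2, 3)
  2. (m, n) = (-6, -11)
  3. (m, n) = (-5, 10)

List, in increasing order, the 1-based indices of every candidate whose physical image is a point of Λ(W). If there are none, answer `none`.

none

Numerically τ ≈ 1.61803 and τ' = −1/τ ≈ -0.61803.
#1 (2,3): internal coord 2 + (3)·τ' = +0.14590; +0.14590 ∉ [-1.3, 0.1) → out
#2 (-6,-11): internal coord -6 + (-11)·τ' = +0.79837; +0.79837 ∉ [-1.3, 0.1) → out
#3 (-5,10): internal coord -5 + (10)·τ' = -11.18034; -11.18034 ∉ [-1.3, 0.1) → out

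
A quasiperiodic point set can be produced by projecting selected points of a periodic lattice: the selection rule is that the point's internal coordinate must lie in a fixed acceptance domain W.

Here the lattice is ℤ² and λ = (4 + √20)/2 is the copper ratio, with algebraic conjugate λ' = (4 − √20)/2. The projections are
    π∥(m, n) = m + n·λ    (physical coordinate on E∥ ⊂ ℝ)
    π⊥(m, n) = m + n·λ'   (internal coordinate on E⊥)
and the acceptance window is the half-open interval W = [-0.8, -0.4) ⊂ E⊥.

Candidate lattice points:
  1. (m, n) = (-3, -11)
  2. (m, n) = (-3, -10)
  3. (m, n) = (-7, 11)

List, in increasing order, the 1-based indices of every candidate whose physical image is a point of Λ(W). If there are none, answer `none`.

Compute λ' = (4−√20)/2 = -0.2361, so π⊥(m,n) = m -0.2361·n.
candidate 1: (m,n)=(-3,-11) → π∥ = -3-11·λ ≈ -49.5967, π⊥ = -3-11·λ' ≈ -0.4033 ∈ [-0.8, -0.4) ⇒ IN Λ
candidate 2: (m,n)=(-3,-10) → π∥ = -3-10·λ ≈ -45.3607, π⊥ = -3-10·λ' ≈ -0.6393 ∈ [-0.8, -0.4) ⇒ IN Λ
candidate 3: (m,n)=(-7,11) → π∥ = -7+11·λ ≈ 39.5967, π⊥ = -7+11·λ' ≈ -9.5967 ∉ [-0.8, -0.4) ⇒ out

1, 2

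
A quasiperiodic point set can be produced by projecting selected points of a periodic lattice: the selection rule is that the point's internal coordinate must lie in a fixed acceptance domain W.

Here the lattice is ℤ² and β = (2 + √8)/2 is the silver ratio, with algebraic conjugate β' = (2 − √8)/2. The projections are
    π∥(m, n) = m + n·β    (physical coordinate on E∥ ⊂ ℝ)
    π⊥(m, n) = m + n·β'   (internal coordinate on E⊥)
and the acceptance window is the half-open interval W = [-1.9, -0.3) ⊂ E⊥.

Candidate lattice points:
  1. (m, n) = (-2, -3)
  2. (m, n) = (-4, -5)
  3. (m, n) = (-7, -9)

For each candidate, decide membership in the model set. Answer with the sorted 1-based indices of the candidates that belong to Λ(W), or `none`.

1

β' = (2−√8)/2 ≈ -0.4142.
#1 (-2,-3): internal coord -2 + (-3)·β' = -0.7574; -0.7574 ∈ [-1.9, -0.3) → IN Λ
#2 (-4,-5): internal coord -4 + (-5)·β' = -1.9289; -1.9289 ∉ [-1.9, -0.3) → out
#3 (-7,-9): internal coord -7 + (-9)·β' = -3.2721; -3.2721 ∉ [-1.9, -0.3) → out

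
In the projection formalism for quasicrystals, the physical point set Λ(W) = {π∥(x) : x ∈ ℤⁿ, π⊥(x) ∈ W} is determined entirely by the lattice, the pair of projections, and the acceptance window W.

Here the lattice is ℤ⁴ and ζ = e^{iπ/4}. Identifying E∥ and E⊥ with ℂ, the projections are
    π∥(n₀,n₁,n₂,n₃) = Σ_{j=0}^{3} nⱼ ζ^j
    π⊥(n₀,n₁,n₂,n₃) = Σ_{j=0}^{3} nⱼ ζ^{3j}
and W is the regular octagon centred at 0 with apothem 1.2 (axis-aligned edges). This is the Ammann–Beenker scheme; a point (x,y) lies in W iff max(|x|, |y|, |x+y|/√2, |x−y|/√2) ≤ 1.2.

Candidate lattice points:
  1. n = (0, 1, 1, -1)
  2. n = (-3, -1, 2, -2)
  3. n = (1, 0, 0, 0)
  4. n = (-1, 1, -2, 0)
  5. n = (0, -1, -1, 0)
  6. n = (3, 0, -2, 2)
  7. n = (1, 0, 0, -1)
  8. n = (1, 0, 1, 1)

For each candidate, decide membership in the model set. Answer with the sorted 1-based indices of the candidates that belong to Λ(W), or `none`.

3, 5, 7

π⊥(n) = n₀ + n₁ζ³ + n₂ζ⁶ + n₃ζ⁹ where ζ = e^{iπ/4}.
candidate 1: n = (0, 1, 1, -1) → π⊥ ≈ (-1.41421, -1.00000); max(|x|,|y|,|x±y|/√2) = 1.70711 > 1.2 ⇒ ∉ W
candidate 2: n = (-3, -1, 2, -2) → π⊥ ≈ (-3.70711, -4.12132); max(|x|,|y|,|x±y|/√2) = 5.53553 > 1.2 ⇒ ∉ W
candidate 3: n = (1, 0, 0, 0) → π⊥ ≈ (+1.00000, +0.00000); max(|x|,|y|,|x±y|/√2) = 1.00000 ≤ 1.2 ⇒ ∈ W
candidate 4: n = (-1, 1, -2, 0) → π⊥ ≈ (-1.70711, +2.70711); max(|x|,|y|,|x±y|/√2) = 3.12132 > 1.2 ⇒ ∉ W
candidate 5: n = (0, -1, -1, 0) → π⊥ ≈ (+0.70711, +0.29289); max(|x|,|y|,|x±y|/√2) = 0.70711 ≤ 1.2 ⇒ ∈ W
candidate 6: n = (3, 0, -2, 2) → π⊥ ≈ (+4.41421, +3.41421); max(|x|,|y|,|x±y|/√2) = 5.53553 > 1.2 ⇒ ∉ W
candidate 7: n = (1, 0, 0, -1) → π⊥ ≈ (+0.29289, -0.70711); max(|x|,|y|,|x±y|/√2) = 0.70711 ≤ 1.2 ⇒ ∈ W
candidate 8: n = (1, 0, 1, 1) → π⊥ ≈ (+1.70711, -0.29289); max(|x|,|y|,|x±y|/√2) = 1.70711 > 1.2 ⇒ ∉ W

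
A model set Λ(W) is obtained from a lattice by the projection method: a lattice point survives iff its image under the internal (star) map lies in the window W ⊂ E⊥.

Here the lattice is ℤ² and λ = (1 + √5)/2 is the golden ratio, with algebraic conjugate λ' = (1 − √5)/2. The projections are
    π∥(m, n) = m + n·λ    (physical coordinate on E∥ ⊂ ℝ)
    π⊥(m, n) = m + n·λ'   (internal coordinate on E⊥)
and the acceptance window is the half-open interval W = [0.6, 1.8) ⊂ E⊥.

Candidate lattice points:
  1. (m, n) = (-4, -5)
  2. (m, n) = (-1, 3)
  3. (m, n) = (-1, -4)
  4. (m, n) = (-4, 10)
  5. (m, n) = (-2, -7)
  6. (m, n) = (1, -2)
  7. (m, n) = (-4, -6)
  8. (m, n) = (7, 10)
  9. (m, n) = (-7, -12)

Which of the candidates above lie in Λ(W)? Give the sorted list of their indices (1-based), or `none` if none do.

Compute λ' = (1−√5)/2 = -0.618034, so π⊥(m,n) = m -0.618034·n.
[1] lift (-4,-5): star map gives -0.909830; window check 0.6 ≤ -0.909830 < 1.8 is false → out
[2] lift (-1,3): star map gives -2.854102; window check 0.6 ≤ -2.854102 < 1.8 is false → out
[3] lift (-1,-4): star map gives 1.472136; window check 0.6 ≤ 1.472136 < 1.8 is true → IN Λ
[4] lift (-4,10): star map gives -10.180340; window check 0.6 ≤ -10.180340 < 1.8 is false → out
[5] lift (-2,-7): star map gives 2.326238; window check 0.6 ≤ 2.326238 < 1.8 is false → out
[6] lift (1,-2): star map gives 2.236068; window check 0.6 ≤ 2.236068 < 1.8 is false → out
[7] lift (-4,-6): star map gives -0.291796; window check 0.6 ≤ -0.291796 < 1.8 is false → out
[8] lift (7,10): star map gives 0.819660; window check 0.6 ≤ 0.819660 < 1.8 is true → IN Λ
[9] lift (-7,-12): star map gives 0.416408; window check 0.6 ≤ 0.416408 < 1.8 is false → out

3, 8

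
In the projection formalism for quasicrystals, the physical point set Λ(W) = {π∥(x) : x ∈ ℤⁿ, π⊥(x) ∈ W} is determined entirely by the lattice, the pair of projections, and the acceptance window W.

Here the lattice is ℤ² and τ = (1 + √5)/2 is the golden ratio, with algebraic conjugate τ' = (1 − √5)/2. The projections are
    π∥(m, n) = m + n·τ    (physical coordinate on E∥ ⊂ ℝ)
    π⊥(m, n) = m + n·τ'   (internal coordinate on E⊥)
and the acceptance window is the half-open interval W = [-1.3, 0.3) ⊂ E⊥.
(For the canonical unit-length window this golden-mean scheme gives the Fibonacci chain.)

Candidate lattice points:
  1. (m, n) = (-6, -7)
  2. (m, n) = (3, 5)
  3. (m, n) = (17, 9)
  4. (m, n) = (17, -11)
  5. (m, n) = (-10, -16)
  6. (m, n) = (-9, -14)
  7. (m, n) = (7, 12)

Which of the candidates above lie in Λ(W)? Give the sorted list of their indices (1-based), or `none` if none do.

2, 5, 6, 7

Numerically τ ≈ 1.618034 and τ' = −1/τ ≈ -0.618034.
[1] lift (-6,-7): star map gives -1.673762; window check -1.3 ≤ -1.673762 < 0.3 is false → out
[2] lift (3,5): star map gives -0.090170; window check -1.3 ≤ -0.090170 < 0.3 is true → IN Λ
[3] lift (17,9): star map gives 11.437694; window check -1.3 ≤ 11.437694 < 0.3 is false → out
[4] lift (17,-11): star map gives 23.798374; window check -1.3 ≤ 23.798374 < 0.3 is false → out
[5] lift (-10,-16): star map gives -0.111456; window check -1.3 ≤ -0.111456 < 0.3 is true → IN Λ
[6] lift (-9,-14): star map gives -0.347524; window check -1.3 ≤ -0.347524 < 0.3 is true → IN Λ
[7] lift (7,12): star map gives -0.416408; window check -1.3 ≤ -0.416408 < 0.3 is true → IN Λ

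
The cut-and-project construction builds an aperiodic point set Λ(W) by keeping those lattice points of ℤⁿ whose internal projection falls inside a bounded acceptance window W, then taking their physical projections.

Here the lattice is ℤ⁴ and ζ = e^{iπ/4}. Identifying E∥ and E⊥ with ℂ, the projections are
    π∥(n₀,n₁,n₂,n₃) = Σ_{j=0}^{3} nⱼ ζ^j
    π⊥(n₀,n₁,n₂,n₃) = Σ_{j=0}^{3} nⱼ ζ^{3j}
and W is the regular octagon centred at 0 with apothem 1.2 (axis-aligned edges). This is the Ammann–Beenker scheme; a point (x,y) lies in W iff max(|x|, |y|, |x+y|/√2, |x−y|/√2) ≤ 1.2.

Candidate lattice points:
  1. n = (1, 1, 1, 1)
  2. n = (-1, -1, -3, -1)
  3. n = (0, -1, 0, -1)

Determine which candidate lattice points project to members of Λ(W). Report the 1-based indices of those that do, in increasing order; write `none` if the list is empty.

1

Internal map: ζ^{3j} for j=0..3 gives (1,0), (−√2/2,√2/2), (0,−1), (√2/2,√2/2).
#1 (1, 1, 1, 1): internal (1.0000, 0.4142); octagon support 1.0000 vs apothem 1.2 → ∈ W
#2 (-1, -1, -3, -1): internal (-1.0000, 1.5858); octagon support 1.8284 vs apothem 1.2 → ∉ W
#3 (0, -1, 0, -1): internal (0.0000, -1.4142); octagon support 1.4142 vs apothem 1.2 → ∉ W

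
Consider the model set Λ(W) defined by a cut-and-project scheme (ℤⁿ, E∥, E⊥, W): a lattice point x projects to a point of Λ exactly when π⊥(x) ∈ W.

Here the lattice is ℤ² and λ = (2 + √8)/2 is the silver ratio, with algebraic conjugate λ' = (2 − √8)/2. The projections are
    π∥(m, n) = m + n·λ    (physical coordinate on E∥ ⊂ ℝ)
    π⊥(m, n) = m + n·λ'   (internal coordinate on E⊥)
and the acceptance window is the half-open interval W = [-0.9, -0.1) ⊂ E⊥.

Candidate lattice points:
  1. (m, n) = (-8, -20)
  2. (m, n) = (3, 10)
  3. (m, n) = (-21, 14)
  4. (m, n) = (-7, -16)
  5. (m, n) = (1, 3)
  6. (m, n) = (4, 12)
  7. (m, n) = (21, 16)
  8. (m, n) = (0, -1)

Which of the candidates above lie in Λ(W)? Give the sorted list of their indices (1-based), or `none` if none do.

Numerically λ ≈ 2.4142 and λ' = −1/λ ≈ -0.4142.
[1] lift (-8,-20): star map gives 0.2843; window check -0.9 ≤ 0.2843 < -0.1 is false → out
[2] lift (3,10): star map gives -1.1421; window check -0.9 ≤ -1.1421 < -0.1 is false → out
[3] lift (-21,14): star map gives -26.7990; window check -0.9 ≤ -26.7990 < -0.1 is false → out
[4] lift (-7,-16): star map gives -0.3726; window check -0.9 ≤ -0.3726 < -0.1 is true → IN Λ
[5] lift (1,3): star map gives -0.2426; window check -0.9 ≤ -0.2426 < -0.1 is true → IN Λ
[6] lift (4,12): star map gives -0.9706; window check -0.9 ≤ -0.9706 < -0.1 is false → out
[7] lift (21,16): star map gives 14.3726; window check -0.9 ≤ 14.3726 < -0.1 is false → out
[8] lift (0,-1): star map gives 0.4142; window check -0.9 ≤ 0.4142 < -0.1 is false → out

4, 5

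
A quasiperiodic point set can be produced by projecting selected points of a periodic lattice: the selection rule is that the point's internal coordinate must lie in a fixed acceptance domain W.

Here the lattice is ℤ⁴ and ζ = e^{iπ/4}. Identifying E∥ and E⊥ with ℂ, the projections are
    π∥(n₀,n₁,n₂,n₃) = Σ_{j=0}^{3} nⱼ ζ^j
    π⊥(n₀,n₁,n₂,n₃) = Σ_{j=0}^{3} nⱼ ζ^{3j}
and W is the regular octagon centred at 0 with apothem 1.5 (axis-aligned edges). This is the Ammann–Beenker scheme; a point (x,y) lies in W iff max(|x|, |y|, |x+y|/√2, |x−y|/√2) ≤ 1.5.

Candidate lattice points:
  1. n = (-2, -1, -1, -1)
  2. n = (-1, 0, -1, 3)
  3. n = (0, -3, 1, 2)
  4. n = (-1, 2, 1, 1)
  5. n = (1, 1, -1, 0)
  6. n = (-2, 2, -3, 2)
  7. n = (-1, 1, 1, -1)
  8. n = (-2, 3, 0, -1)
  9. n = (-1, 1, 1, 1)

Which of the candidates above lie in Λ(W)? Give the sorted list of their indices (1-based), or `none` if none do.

Internal map: ζ^{3j} for j=0..3 gives (1,0), (−√2/2,√2/2), (0,−1), (√2/2,√2/2).
candidate 1: n = (-2, -1, -1, -1) → π⊥ ≈ (-2.0000, -0.4142); max(|x|,|y|,|x±y|/√2) = 2.0000 > 1.5 ⇒ ∉ W
candidate 2: n = (-1, 0, -1, 3) → π⊥ ≈ (+1.1213, +3.1213); max(|x|,|y|,|x±y|/√2) = 3.1213 > 1.5 ⇒ ∉ W
candidate 3: n = (0, -3, 1, 2) → π⊥ ≈ (+3.5355, -1.7071); max(|x|,|y|,|x±y|/√2) = 3.7071 > 1.5 ⇒ ∉ W
candidate 4: n = (-1, 2, 1, 1) → π⊥ ≈ (-1.7071, +1.1213); max(|x|,|y|,|x±y|/√2) = 2.0000 > 1.5 ⇒ ∉ W
candidate 5: n = (1, 1, -1, 0) → π⊥ ≈ (+0.2929, +1.7071); max(|x|,|y|,|x±y|/√2) = 1.7071 > 1.5 ⇒ ∉ W
candidate 6: n = (-2, 2, -3, 2) → π⊥ ≈ (-2.0000, +5.8284); max(|x|,|y|,|x±y|/√2) = 5.8284 > 1.5 ⇒ ∉ W
candidate 7: n = (-1, 1, 1, -1) → π⊥ ≈ (-2.4142, -1.0000); max(|x|,|y|,|x±y|/√2) = 2.4142 > 1.5 ⇒ ∉ W
candidate 8: n = (-2, 3, 0, -1) → π⊥ ≈ (-4.8284, +1.4142); max(|x|,|y|,|x±y|/√2) = 4.8284 > 1.5 ⇒ ∉ W
candidate 9: n = (-1, 1, 1, 1) → π⊥ ≈ (-1.0000, +0.4142); max(|x|,|y|,|x±y|/√2) = 1.0000 ≤ 1.5 ⇒ ∈ W

9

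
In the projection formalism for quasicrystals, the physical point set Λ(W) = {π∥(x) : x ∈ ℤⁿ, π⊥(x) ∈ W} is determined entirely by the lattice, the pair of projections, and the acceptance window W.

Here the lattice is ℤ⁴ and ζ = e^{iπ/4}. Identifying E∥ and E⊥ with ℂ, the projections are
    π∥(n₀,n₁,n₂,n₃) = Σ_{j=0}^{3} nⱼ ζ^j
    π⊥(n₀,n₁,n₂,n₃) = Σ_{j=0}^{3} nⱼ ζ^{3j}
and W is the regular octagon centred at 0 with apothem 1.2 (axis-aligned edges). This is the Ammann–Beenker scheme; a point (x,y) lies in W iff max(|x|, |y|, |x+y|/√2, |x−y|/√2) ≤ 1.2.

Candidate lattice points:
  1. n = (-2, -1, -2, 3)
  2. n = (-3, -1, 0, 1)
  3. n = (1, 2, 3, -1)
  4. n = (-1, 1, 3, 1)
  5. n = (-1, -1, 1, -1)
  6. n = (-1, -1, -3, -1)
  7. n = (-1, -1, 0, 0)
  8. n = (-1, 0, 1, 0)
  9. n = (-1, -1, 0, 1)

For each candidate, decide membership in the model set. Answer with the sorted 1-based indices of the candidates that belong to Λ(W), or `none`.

With ζ = e^{iπ/4} the internal vectors are ζ^0,ζ^3,ζ^6,ζ^9.
#1 (-2, -1, -2, 3): internal (0.82843, 3.41421); octagon support 3.41421 vs apothem 1.2 → ∉ W
#2 (-3, -1, 0, 1): internal (-1.58579, 0.00000); octagon support 1.58579 vs apothem 1.2 → ∉ W
#3 (1, 2, 3, -1): internal (-1.12132, -2.29289); octagon support 2.41421 vs apothem 1.2 → ∉ W
#4 (-1, 1, 3, 1): internal (-1.00000, -1.58579); octagon support 1.82843 vs apothem 1.2 → ∉ W
#5 (-1, -1, 1, -1): internal (-1.00000, -2.41421); octagon support 2.41421 vs apothem 1.2 → ∉ W
#6 (-1, -1, -3, -1): internal (-1.00000, 1.58579); octagon support 1.82843 vs apothem 1.2 → ∉ W
#7 (-1, -1, 0, 0): internal (-0.29289, -0.70711); octagon support 0.70711 vs apothem 1.2 → ∈ W
#8 (-1, 0, 1, 0): internal (-1.00000, -1.00000); octagon support 1.41421 vs apothem 1.2 → ∉ W
#9 (-1, -1, 0, 1): internal (0.41421, 0.00000); octagon support 0.41421 vs apothem 1.2 → ∈ W

7, 9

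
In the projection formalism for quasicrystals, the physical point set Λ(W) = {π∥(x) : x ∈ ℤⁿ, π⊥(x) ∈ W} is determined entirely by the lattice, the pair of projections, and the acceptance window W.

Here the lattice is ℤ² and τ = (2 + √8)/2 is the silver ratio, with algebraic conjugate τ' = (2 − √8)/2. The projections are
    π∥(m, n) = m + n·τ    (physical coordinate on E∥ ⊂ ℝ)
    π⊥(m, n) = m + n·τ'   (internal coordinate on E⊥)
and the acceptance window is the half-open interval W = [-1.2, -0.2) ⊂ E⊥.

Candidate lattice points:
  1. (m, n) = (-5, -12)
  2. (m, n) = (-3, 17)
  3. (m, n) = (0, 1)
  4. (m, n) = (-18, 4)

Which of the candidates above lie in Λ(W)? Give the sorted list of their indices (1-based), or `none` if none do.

3

τ' = (2−√8)/2 ≈ -0.414214.
candidate 1: (m,n)=(-5,-12) → π∥ = -5-12·τ ≈ -33.970563, π⊥ = -5-12·τ' ≈ -0.029437 ∉ [-1.2, -0.2) ⇒ out
candidate 2: (m,n)=(-3,17) → π∥ = -3+17·τ ≈ 38.041631, π⊥ = -3+17·τ' ≈ -10.041631 ∉ [-1.2, -0.2) ⇒ out
candidate 3: (m,n)=(0,1) → π∥ = 0+1·τ ≈ 2.414214, π⊥ = 0+1·τ' ≈ -0.414214 ∈ [-1.2, -0.2) ⇒ IN Λ
candidate 4: (m,n)=(-18,4) → π∥ = -18+4·τ ≈ -8.343146, π⊥ = -18+4·τ' ≈ -19.656854 ∉ [-1.2, -0.2) ⇒ out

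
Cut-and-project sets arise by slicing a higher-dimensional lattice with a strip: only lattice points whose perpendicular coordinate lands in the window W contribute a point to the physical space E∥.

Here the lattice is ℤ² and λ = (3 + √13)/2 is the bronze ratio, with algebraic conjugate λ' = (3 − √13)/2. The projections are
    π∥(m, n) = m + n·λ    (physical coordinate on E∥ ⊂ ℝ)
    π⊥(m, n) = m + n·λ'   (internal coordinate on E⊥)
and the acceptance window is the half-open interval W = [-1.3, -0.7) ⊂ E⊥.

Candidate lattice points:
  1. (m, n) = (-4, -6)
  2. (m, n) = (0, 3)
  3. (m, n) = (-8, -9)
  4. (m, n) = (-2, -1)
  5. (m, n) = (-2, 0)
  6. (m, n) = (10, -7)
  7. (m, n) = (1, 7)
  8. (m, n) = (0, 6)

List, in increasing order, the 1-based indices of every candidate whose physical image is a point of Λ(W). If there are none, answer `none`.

2, 7

Numerically λ ≈ 3.3028 and λ' = −1/λ ≈ -0.3028.
#1 (-4,-6): internal coord -4 + (-6)·λ' = -2.1833; -2.1833 ∉ [-1.3, -0.7) → out
#2 (0,3): internal coord 0 + (3)·λ' = -0.9083; -0.9083 ∈ [-1.3, -0.7) → IN Λ
#3 (-8,-9): internal coord -8 + (-9)·λ' = -5.2750; -5.2750 ∉ [-1.3, -0.7) → out
#4 (-2,-1): internal coord -2 + (-1)·λ' = -1.6972; -1.6972 ∉ [-1.3, -0.7) → out
#5 (-2,0): internal coord -2 + (0)·λ' = -2.0000; -2.0000 ∉ [-1.3, -0.7) → out
#6 (10,-7): internal coord 10 + (-7)·λ' = +12.1194; +12.1194 ∉ [-1.3, -0.7) → out
#7 (1,7): internal coord 1 + (7)·λ' = -1.1194; -1.1194 ∈ [-1.3, -0.7) → IN Λ
#8 (0,6): internal coord 0 + (6)·λ' = -1.8167; -1.8167 ∉ [-1.3, -0.7) → out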